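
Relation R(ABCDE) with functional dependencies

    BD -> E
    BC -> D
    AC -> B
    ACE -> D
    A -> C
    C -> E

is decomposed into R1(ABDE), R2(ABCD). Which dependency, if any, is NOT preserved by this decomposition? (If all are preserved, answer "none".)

Check C → E: no single fragment contains all of {CE}, and the restricted closure of {C} across the fragments never reaches {E}.
BD → E is preserved.
BC → D is preserved.
AC → B is preserved.
ACE → D is preserved.
A → C is preserved.

C -> E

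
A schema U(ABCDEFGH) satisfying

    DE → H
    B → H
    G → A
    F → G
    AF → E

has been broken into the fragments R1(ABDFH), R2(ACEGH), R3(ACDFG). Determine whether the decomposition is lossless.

No

Chase test. Columns are ABCDEFGH; row i has aⱼ where attribute j ∈ Ri, else bᵢⱼ.
Initial tableau (one row per fragment):
  row 1: a1 a2 b13 a4 b15 a6 b17 a8
  row 2: a1 b22 a3 b24 a5 b26 a7 a8
  row 3: a1 b32 a3 a4 b35 a6 a7 b38
Rows 1 and 3 agree on F; apply F→G and equate their G entries.
Rows 1 and 3 agree on AF; apply AF→E and equate their E entries.
Rows 1 and 3 agree on DE; apply DE→H and equate their H entries.
No row becomes fully distinguished — the join is lossy.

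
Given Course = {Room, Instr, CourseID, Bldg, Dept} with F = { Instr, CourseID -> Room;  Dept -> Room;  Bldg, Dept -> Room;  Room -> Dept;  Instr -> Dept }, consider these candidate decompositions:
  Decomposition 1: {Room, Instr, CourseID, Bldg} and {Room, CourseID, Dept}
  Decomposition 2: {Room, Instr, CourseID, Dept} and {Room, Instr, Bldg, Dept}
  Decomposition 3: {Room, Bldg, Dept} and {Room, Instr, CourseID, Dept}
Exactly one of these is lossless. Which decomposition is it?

Decomposition 1

Decomposition 1: common = {Room, CourseID}, closure = {Room, CourseID, Dept} → lossless.
Decomposition 2: common = {Room, Instr, Dept}, closure = {Room, Instr, Dept} → lossy.
Decomposition 3: common = {Room, Dept}, closure = {Room, Dept} → lossy.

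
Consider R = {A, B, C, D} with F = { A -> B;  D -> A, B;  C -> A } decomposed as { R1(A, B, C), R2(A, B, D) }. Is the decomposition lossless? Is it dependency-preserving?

lossy but dependency-preserving

Lossless test: (A, B)⁺ = {A, B}, which is a superkey of neither fragment — lossy.
Dependency preservation: every FD's attributes lie within a single fragment, so each can be enforced locally — preserved.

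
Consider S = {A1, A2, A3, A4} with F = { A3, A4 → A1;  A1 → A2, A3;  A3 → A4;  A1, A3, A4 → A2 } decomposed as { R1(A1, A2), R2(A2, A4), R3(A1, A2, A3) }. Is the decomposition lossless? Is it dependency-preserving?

Lossless test (chase): Rows 1 and 3 agree on A1; apply A1→A2, A3 and equate their A2, A3 entries. Rows 1 and 3 agree on A3; apply A3→A4 and equate their A4 entries. No row becomes fully distinguished — the join is lossy.
Dependency preservation: the restricted closure of {A3} across the fragments never reaches {A4}, so A3 → A4 cannot be enforced without a join — not preserved.

lossy and not dependency-preserving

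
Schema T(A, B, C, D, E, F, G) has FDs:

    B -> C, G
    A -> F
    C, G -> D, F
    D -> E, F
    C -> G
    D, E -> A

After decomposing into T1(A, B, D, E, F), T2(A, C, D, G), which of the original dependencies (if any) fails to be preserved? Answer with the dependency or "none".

Check B → C, G: no single fragment contains all of {B, C, G}, and the restricted closure of {B} across the fragments never reaches {C, G}.
A → F is preserved.
C, G → D, F is preserved.
D → E, F is preserved.
C → G is preserved.
D, E → A is preserved.

B -> C, G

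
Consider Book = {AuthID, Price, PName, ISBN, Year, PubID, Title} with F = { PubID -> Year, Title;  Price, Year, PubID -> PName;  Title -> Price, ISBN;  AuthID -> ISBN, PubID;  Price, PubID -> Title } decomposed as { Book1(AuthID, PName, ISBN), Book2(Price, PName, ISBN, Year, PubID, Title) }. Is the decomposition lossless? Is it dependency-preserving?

lossy and not dependency-preserving

Lossless test: (PName, ISBN)⁺ = {PName, ISBN}, which is a superkey of neither fragment — lossy.
Dependency preservation: the restricted closure of {AuthID} across the fragments never reaches {ISBN, PubID}, so AuthID → ISBN, PubID cannot be enforced without a join — not preserved.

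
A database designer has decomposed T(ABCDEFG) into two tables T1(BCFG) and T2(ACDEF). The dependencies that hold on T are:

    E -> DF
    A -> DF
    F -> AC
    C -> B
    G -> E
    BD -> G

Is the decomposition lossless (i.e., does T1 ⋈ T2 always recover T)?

Common attributes: T1 ∩ T2 = {CF}.
Closure of {CF}: F → AC applies, adding A; C → B applies, adding B; A → DF applies, adding D; BD → G applies, adding G; G → E applies, adding E. So (CF)⁺ = {ABCDEFG}.
This closure contains every attribute of T1, so T1 ∩ T2 → T1. The join is lossless.

Yes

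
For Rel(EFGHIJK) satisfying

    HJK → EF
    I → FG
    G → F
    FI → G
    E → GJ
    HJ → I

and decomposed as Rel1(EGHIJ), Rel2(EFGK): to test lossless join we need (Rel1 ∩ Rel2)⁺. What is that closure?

EFGJ

Rel1 ∩ Rel2 = {EG}.
G → F applies, adding F
E → GJ applies, adding J
Closure: {EFGJ}.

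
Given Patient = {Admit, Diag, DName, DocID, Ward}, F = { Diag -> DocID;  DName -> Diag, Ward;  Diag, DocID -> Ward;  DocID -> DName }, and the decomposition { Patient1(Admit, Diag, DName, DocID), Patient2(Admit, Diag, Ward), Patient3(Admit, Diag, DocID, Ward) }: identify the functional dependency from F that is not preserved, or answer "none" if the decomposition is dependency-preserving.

none

Diag → DocID lies within Patient1.
DName → Diag, Ward: restricted closure across fragments reaches Diag, Ward.
Diag, DocID → Ward lies within Patient3.
DocID → DName lies within Patient1.
Every dependency is enforceable on the fragments, so the decomposition is dependency-preserving.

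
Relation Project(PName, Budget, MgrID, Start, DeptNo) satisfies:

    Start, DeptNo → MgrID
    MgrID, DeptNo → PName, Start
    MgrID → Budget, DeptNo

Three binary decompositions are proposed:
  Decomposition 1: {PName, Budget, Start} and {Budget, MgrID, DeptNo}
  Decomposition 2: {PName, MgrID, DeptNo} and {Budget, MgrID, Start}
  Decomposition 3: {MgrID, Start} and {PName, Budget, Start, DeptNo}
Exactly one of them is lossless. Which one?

Decomposition 2

Decomposition 1: common = {Budget}, closure = {Budget} → lossy.
Decomposition 2: common = {MgrID}, closure = {PName, Budget, MgrID, Start, DeptNo} → lossless.
Decomposition 3: common = {Start}, closure = {Start} → lossy.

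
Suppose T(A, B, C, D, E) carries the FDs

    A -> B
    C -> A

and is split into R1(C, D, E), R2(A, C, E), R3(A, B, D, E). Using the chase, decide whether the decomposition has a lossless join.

Chase test. Columns are A, B, C, D, E; row i has aⱼ where attribute j ∈ Ri, else bᵢⱼ.
Initial tableau (one row per fragment):
  row 1: b11 b12 a3 a4 a5
  row 2: a1 b22 a3 b24 a5
  row 3: a1 a2 b33 a4 a5
Rows 2 and 3 agree on A; apply A→B and equate their B entries.
Rows 1 and 2 agree on C; apply C→A and equate their A entries.
Rows 1 and 2 agree on A; apply A→B and equate their B entries.
Row 1 is now all distinguished symbols — the join is lossless.

Yes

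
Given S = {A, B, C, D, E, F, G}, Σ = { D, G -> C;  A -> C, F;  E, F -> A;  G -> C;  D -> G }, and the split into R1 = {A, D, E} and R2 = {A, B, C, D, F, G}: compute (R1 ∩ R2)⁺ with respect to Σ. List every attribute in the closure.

A, C, D, F, G

R1 ∩ R2 = {A, D}.
A → C, F applies, adding C, F
D → G applies, adding G
Closure: {A, C, D, F, G}.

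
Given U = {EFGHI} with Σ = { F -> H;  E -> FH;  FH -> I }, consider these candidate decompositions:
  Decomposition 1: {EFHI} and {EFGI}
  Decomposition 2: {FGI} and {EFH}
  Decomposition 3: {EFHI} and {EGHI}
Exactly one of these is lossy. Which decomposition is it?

Decomposition 1: common = {EFI}, closure = {EFHI} → lossless.
Decomposition 2: common = {F}, closure = {FHI} → lossy.
Decomposition 3: common = {EHI}, closure = {EFHI} → lossless.

Decomposition 2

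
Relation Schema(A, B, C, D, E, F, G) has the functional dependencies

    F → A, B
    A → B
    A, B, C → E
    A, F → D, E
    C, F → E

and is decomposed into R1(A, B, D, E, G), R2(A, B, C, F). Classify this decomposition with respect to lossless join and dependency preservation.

lossy and not dependency-preserving

Lossless test: (A, B)⁺ = {A, B}, which is a superkey of neither fragment — lossy.
Dependency preservation: the restricted closure of {A, B, C} across the fragments never reaches {E}, so A, B, C → E cannot be enforced without a join — not preserved.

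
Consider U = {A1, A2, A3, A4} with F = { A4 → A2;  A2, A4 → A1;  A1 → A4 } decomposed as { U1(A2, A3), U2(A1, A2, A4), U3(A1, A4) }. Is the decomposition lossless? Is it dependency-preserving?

lossy but dependency-preserving

Lossless test (chase): Rows 2 and 3 agree on A4; apply A4→A2 and equate their A2 entries. No row becomes fully distinguished — the join is lossy.
Dependency preservation: every FD's attributes lie within a single fragment, so each can be enforced locally — preserved.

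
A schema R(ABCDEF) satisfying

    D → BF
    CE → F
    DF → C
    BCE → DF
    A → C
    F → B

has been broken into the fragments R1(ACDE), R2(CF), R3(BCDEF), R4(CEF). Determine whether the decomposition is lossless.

Chase test. Columns are ABCDEF; row i has aⱼ where attribute j ∈ Ri, else bᵢⱼ.
Initial tableau (one row per fragment):
  row 1: a1 b12 a3 a4 a5 b16
  row 2: b21 b22 a3 b24 b25 a6
  row 3: b31 a2 a3 a4 a5 a6
  row 4: b41 b42 a3 b44 a5 a6
Rows 1 and 3 agree on D; apply D→BF and equate their BF entries.
Rows 1 and 2 agree on F; apply F→B and equate their B entries.
Rows 1 and 4 agree on F; apply F→B and equate their B entries.
Rows 1 and 4 agree on BCE; apply BCE→DF and equate their DF entries.
Row 1 is now all distinguished symbols — the join is lossless.

Yes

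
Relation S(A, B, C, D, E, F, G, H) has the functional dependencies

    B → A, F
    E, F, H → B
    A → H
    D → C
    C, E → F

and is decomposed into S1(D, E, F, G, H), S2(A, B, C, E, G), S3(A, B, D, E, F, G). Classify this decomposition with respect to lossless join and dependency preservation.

Lossless test (chase): Rows 2 and 3 agree on B; apply B→A, F and equate their A, F entries. Rows 2 and 3 agree on A; apply A→H and equate their H entries. Rows 1 and 3 agree on D; apply D→C and equate their C entries. No row becomes fully distinguished — the join is lossy.
Dependency preservation: the restricted closure of {E, F, H} across the fragments never reaches {B}, so E, F, H → B cannot be enforced without a join — not preserved.

lossy and not dependency-preserving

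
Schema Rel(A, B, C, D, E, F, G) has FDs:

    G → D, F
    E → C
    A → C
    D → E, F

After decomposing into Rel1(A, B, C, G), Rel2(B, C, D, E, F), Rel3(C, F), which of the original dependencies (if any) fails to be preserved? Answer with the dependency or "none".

G → D, F

Check G → D, F: no single fragment contains all of {D, F, G}, and the restricted closure of {G} across the fragments never reaches {D, F}.
E → C is preserved.
A → C is preserved.
D → E, F is preserved.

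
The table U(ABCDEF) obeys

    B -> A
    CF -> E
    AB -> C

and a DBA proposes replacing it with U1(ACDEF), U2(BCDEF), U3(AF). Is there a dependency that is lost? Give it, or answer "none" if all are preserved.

Check B → A: no single fragment contains all of {AB}, and the restricted closure of {B} across the fragments never reaches {A}.
CF → E is preserved.
AB → C is preserved.

B -> A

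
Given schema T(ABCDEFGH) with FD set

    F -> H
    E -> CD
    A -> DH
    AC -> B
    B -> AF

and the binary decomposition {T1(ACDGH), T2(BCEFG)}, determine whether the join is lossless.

No

Common attributes: T1 ∩ T2 = {CG}.
No dependency enlarges {CG}, so (CG)⁺ = {CG}.
The closure contains neither all of T1 = {ACDGH} nor all of T2 = {BCEFG}, so the common attributes are not a superkey of either fragment. The join is lossy.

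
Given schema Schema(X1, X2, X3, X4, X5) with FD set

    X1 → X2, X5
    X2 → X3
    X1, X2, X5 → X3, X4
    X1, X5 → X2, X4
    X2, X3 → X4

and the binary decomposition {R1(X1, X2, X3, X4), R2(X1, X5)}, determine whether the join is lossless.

Common attributes: R1 ∩ R2 = {X1}.
Closure of {X1}: X1 → X2, X5 applies, adding X2, X5; X2 → X3 applies, adding X3; X1, X2, X5 → X3, X4 applies, adding X4. So (X1)⁺ = {X1, X2, X3, X4, X5}.
This closure contains every attribute of R1, so R1 ∩ R2 → R1. The join is lossless.

Yes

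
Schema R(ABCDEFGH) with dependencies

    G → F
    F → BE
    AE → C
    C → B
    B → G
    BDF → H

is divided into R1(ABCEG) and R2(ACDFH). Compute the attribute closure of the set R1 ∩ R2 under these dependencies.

R1 ∩ R2 = {AC}.
C → B applies, adding B
B → G applies, adding G
G → F applies, adding F
F → BE applies, adding E
Closure: {ABCEFG}.

ABCEFG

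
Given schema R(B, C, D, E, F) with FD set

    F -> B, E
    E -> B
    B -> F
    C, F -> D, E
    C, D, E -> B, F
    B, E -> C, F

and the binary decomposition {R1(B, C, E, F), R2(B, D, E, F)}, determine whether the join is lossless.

Common attributes: R1 ∩ R2 = {B, E, F}.
Closure of {B, E, F}: B, E → C, F applies, adding C; C, F → D, E applies, adding D. So (B, E, F)⁺ = {B, C, D, E, F}.
This closure contains every attribute of R1, so R1 ∩ R2 → R1. The join is lossless.

Yes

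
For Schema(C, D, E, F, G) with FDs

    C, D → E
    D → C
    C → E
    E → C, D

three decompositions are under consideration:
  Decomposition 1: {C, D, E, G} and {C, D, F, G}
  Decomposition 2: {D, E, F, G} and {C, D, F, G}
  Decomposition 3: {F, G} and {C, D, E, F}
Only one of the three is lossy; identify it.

Decomposition 1: common = {C, D, G}, closure = {C, D, E, G} → lossless.
Decomposition 2: common = {D, F, G}, closure = {C, D, E, F, G} → lossless.
Decomposition 3: common = {F}, closure = {F} → lossy.

Decomposition 3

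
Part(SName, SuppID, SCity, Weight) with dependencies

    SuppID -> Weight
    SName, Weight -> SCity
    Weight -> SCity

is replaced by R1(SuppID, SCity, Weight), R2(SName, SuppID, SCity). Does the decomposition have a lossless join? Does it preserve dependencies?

Lossless test: (SuppID, SCity)⁺ = {SuppID, SCity, Weight}, which contains all of one fragment — lossless.
Dependency preservation: SName, Weight → SCity is not contained in any single fragment, but the restricted closure of its left-hand side across the fragments still reaches the right-hand side; the remaining FDs each lie inside some fragment. All dependencies are preserved.

lossless and dependency-preserving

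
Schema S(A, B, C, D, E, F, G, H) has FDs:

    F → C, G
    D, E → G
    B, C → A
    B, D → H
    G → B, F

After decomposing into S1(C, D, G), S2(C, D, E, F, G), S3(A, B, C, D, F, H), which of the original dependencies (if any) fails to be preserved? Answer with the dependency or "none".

F → C, G lies within S2.
D, E → G lies within S2.
B, C → A lies within S3.
B, D → H lies within S3.
G → B, F: restricted closure across fragments reaches B, F.
Every dependency is enforceable on the fragments, so the decomposition is dependency-preserving.

none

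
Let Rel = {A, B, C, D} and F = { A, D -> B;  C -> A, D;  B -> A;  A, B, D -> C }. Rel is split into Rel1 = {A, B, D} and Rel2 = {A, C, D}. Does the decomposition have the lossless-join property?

Yes

Common attributes: Rel1 ∩ Rel2 = {A, D}.
Closure of {A, D}: A, D → B applies, adding B; A, B, D → C applies, adding C. So (A, D)⁺ = {A, B, C, D}.
This closure contains every attribute of Rel1, so Rel1 ∩ Rel2 → Rel1. The join is lossless.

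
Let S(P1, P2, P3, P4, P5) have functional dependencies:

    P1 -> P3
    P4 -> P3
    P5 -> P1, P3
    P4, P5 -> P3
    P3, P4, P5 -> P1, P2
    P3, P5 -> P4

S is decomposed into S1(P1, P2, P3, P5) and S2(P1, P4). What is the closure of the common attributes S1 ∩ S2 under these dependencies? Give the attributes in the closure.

S1 ∩ S2 = {P1}.
P1 → P3 applies, adding P3
Closure: {P1, P3}.

P1, P3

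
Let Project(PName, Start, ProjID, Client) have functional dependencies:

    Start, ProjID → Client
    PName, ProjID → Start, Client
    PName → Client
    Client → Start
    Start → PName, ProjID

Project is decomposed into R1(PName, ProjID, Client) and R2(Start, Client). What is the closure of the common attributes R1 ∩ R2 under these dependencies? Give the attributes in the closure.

R1 ∩ R2 = {Client}.
Client → Start applies, adding Start
Start → PName, ProjID applies, adding PName, ProjID
Closure: {PName, Start, ProjID, Client}.

PName, Start, ProjID, Client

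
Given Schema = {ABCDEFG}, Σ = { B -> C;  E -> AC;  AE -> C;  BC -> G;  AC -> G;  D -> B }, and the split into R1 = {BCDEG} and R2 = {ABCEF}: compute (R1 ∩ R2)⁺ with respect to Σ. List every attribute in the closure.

ABCEG

R1 ∩ R2 = {BCE}.
E → AC applies, adding A
BC → G applies, adding G
Closure: {ABCEG}.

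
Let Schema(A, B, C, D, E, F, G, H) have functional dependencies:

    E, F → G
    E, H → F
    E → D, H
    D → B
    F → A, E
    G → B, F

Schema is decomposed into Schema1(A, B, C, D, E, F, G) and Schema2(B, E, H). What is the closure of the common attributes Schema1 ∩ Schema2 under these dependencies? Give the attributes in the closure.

A, B, D, E, F, G, H

Schema1 ∩ Schema2 = {B, E}.
E → D, H applies, adding D, H
E, H → F applies, adding F
F → A, E applies, adding A
E, F → G applies, adding G
Closure: {A, B, D, E, F, G, H}.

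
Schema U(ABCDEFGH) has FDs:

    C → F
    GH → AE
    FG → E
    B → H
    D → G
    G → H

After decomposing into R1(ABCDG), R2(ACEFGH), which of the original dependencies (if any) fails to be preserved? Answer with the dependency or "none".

Check B → H: no single fragment contains all of {BH}, and the restricted closure of {B} across the fragments never reaches {H}.
C → F is preserved.
GH → AE is preserved.
FG → E is preserved.
D → G is preserved.
G → H is preserved.

B → H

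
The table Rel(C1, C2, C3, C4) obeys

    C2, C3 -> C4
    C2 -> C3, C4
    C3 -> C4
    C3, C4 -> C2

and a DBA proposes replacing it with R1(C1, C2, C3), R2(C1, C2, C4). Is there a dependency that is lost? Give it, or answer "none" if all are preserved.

C2, C3 → C4: restricted closure across fragments reaches C4.
C2 → C3, C4: restricted closure across fragments reaches C3, C4.
C3 → C4: restricted closure across fragments reaches C4.
C3, C4 → C2: restricted closure across fragments reaches C2.
Every dependency is enforceable on the fragments, so the decomposition is dependency-preserving.

none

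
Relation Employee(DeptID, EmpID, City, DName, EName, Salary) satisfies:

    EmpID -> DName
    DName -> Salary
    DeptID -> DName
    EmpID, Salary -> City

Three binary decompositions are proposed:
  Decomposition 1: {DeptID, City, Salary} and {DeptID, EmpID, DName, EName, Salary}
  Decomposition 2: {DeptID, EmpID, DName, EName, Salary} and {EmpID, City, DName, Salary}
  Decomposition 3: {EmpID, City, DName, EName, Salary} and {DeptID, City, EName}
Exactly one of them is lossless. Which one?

Decomposition 2

Decomposition 1: common = {DeptID, Salary}, closure = {DeptID, DName, Salary} → lossy.
Decomposition 2: common = {EmpID, DName, Salary}, closure = {EmpID, City, DName, Salary} → lossless.
Decomposition 3: common = {City, EName}, closure = {City, EName} → lossy.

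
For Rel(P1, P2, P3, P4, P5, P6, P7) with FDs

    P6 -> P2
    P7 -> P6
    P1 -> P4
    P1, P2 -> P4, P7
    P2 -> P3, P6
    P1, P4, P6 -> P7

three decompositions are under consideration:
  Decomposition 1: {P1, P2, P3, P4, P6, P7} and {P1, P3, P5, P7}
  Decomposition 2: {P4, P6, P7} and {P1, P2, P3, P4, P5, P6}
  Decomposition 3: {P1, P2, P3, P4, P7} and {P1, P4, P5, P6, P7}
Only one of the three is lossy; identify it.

Decomposition 2

Decomposition 1: common = {P1, P3, P7}, closure = {P1, P2, P3, P4, P6, P7} → lossless.
Decomposition 2: common = {P4, P6}, closure = {P2, P3, P4, P6} → lossy.
Decomposition 3: common = {P1, P4, P7}, closure = {P1, P2, P3, P4, P6, P7} → lossless.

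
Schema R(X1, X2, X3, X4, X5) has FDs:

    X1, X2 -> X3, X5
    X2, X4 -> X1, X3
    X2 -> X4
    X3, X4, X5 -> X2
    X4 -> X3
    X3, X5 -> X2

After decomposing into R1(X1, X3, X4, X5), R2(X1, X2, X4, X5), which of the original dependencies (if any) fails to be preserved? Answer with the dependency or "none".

none

X1, X2 → X3, X5: restricted closure across fragments reaches X3, X5.
X2, X4 → X1, X3: restricted closure across fragments reaches X1, X3.
X2 → X4 lies within R2.
X3, X4, X5 → X2: restricted closure across fragments reaches X2.
X4 → X3 lies within R1.
X3, X5 → X2: restricted closure across fragments reaches X2.
Every dependency is enforceable on the fragments, so the decomposition is dependency-preserving.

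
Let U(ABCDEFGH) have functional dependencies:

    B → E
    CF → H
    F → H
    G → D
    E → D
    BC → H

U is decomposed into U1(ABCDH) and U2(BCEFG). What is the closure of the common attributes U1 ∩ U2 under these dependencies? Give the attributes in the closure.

U1 ∩ U2 = {BC}.
B → E applies, adding E
E → D applies, adding D
BC → H applies, adding H
Closure: {BCDEH}.

BCDEH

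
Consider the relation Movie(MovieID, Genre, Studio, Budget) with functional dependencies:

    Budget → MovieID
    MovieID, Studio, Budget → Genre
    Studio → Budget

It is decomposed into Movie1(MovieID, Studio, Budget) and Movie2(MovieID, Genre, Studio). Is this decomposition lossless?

Common attributes: Movie1 ∩ Movie2 = {MovieID, Studio}.
Closure of {MovieID, Studio}: Studio → Budget applies, adding Budget; MovieID, Studio, Budget → Genre applies, adding Genre. So (MovieID, Studio)⁺ = {MovieID, Genre, Studio, Budget}.
This closure contains every attribute of Movie1, so Movie1 ∩ Movie2 → Movie1. The join is lossless.

Yes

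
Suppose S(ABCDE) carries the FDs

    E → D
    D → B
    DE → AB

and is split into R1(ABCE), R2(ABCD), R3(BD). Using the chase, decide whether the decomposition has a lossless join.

Chase test. Columns are ABCDE; row i has aⱼ where attribute j ∈ Ri, else bᵢⱼ.
Initial tableau (one row per fragment):
  row 1: a1 a2 a3 b14 a5
  row 2: a1 a2 a3 a4 b25
  row 3: b31 a2 b33 a4 b35
No row becomes fully distinguished — the join is lossy.

No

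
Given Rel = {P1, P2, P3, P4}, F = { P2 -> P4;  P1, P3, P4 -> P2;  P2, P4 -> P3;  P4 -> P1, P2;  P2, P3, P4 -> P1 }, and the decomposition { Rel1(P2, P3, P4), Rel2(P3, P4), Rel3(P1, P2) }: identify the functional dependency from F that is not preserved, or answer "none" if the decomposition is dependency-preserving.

none

P2 → P4 lies within Rel1.
P1, P3, P4 → P2: restricted closure across fragments reaches P2.
P2, P4 → P3 lies within Rel1.
P4 → P1, P2: restricted closure across fragments reaches P1, P2.
P2, P3, P4 → P1: restricted closure across fragments reaches P1.
Every dependency is enforceable on the fragments, so the decomposition is dependency-preserving.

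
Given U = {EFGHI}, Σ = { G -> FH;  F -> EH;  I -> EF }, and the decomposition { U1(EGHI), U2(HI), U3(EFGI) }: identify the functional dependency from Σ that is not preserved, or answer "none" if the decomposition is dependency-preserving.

F -> EH

Check F → EH: no single fragment contains all of {EFH}, and the restricted closure of {F} across the fragments never reaches {EH}.
G → FH is preserved.
I → EF is preserved.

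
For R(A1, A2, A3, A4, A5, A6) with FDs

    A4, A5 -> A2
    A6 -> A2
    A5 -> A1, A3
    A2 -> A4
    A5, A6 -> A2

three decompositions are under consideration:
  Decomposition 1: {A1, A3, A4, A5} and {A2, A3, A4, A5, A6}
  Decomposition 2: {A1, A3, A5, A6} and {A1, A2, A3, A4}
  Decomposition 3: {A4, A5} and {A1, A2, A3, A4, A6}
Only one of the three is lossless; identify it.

Decomposition 1

Decomposition 1: common = {A3, A4, A5}, closure = {A1, A2, A3, A4, A5} → lossless.
Decomposition 2: common = {A1, A3}, closure = {A1, A3} → lossy.
Decomposition 3: common = {A4}, closure = {A4} → lossy.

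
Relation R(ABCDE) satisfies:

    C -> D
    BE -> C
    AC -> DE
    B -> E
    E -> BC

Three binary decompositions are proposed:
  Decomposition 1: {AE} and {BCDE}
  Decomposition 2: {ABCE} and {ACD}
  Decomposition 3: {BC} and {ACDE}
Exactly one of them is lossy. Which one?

Decomposition 3

Decomposition 1: common = {E}, closure = {BCDE} → lossless.
Decomposition 2: common = {AC}, closure = {ABCDE} → lossless.
Decomposition 3: common = {C}, closure = {CD} → lossy.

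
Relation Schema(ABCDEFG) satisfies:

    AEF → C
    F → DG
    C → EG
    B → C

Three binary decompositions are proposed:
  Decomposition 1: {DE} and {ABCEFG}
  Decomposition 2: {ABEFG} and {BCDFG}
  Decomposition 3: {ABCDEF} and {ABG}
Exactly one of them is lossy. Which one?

Decomposition 1: common = {E}, closure = {E} → lossy.
Decomposition 2: common = {BFG}, closure = {BCDEFG} → lossless.
Decomposition 3: common = {AB}, closure = {ABCEG} → lossless.

Decomposition 1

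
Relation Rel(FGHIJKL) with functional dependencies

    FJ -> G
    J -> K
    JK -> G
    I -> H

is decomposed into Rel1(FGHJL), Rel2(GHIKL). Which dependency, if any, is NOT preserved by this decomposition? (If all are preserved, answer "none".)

J -> K

Check J → K: no single fragment contains all of {JK}, and the restricted closure of {J} across the fragments never reaches {K}.
FJ → G is preserved.
JK → G is preserved.
I → H is preserved.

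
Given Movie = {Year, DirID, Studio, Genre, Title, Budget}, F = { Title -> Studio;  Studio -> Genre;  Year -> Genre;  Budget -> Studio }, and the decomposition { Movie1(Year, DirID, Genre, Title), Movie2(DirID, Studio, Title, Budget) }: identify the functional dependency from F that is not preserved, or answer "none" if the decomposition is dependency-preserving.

Check Studio → Genre: no single fragment contains all of {Studio, Genre}, and the restricted closure of {Studio} across the fragments never reaches {Genre}.
Title → Studio is preserved.
Year → Genre is preserved.
Budget → Studio is preserved.

Studio -> Genre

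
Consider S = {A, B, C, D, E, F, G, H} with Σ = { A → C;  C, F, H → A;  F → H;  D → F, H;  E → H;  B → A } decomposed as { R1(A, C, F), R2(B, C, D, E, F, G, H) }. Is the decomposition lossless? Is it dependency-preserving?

Lossless test: (C, F)⁺ = {A, C, F, H}, which contains all of one fragment — lossless.
Dependency preservation: the restricted closure of {B} across the fragments never reaches {A}, so B → A cannot be enforced without a join — not preserved.

lossless but not dependency-preserving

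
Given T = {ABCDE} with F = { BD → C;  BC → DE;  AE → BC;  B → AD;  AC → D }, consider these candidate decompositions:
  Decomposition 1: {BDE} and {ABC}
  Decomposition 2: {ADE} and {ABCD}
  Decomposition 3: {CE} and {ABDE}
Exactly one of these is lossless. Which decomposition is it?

Decomposition 1: common = {B}, closure = {ABCDE} → lossless.
Decomposition 2: common = {AD}, closure = {AD} → lossy.
Decomposition 3: common = {E}, closure = {E} → lossy.

Decomposition 1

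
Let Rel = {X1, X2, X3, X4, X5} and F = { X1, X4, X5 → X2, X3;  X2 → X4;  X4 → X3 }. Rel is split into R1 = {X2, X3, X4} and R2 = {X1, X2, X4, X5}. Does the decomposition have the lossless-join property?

Yes

Common attributes: R1 ∩ R2 = {X2, X4}.
Closure of {X2, X4}: X4 → X3 applies, adding X3. So (X2, X4)⁺ = {X2, X3, X4}.
This closure contains every attribute of R1, so R1 ∩ R2 → R1. The join is lossless.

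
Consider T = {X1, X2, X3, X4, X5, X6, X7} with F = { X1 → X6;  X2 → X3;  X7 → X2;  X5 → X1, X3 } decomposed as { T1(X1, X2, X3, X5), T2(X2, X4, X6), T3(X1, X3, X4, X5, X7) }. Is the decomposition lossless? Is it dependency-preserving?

lossy and not dependency-preserving

Lossless test (chase): Rows 1 and 3 agree on X1; apply X1→X6 and equate their X6 entries. Rows 1 and 2 agree on X2; apply X2→X3 and equate their X3 entries. No row becomes fully distinguished — the join is lossy.
Dependency preservation: the restricted closure of {X1} across the fragments never reaches {X6}, so X1 → X6 cannot be enforced without a join — not preserved.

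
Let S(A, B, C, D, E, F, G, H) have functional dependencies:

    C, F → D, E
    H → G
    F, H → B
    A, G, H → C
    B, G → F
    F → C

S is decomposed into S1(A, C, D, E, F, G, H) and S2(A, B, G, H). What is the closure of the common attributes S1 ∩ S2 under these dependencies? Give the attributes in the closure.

A, C, G, H

S1 ∩ S2 = {A, G, H}.
A, G, H → C applies, adding C
Closure: {A, C, G, H}.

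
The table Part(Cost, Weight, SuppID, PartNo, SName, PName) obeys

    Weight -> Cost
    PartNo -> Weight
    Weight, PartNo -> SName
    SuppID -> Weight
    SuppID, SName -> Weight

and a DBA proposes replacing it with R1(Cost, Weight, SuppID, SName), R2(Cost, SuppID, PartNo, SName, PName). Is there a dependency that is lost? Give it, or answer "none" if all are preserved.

Check PartNo → Weight: no single fragment contains all of {Weight, PartNo}, and the restricted closure of {PartNo} across the fragments never reaches {Weight}.
Weight → Cost is preserved.
Weight, PartNo → SName is preserved.
SuppID → Weight is preserved.
SuppID, SName → Weight is preserved.

PartNo -> Weight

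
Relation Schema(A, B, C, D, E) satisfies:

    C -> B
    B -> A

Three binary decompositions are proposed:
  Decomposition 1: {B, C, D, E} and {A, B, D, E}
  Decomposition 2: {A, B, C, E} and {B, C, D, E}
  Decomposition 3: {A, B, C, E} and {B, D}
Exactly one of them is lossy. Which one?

Decomposition 3

Decomposition 1: common = {B, D, E}, closure = {A, B, D, E} → lossless.
Decomposition 2: common = {B, C, E}, closure = {A, B, C, E} → lossless.
Decomposition 3: common = {B}, closure = {A, B} → lossy.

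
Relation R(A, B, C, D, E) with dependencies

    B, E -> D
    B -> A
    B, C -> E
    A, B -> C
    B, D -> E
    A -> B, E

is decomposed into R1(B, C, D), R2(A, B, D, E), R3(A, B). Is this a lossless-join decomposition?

Yes

Chase test. Columns are A, B, C, D, E; row i has aⱼ where attribute j ∈ Ri, else bᵢⱼ.
Initial tableau (one row per fragment):
  row 1: b11 a2 a3 a4 b15
  row 2: a1 a2 b23 a4 a5
  row 3: a1 a2 b33 b34 b35
Rows 1 and 2 agree on B; apply B→A and equate their A entries.
Rows 1 and 2 agree on A, B; apply A, B→C and equate their C entries.
Rows 1 and 3 agree on A, B; apply A, B→C and equate their C entries.
Rows 1 and 2 agree on B, D; apply B, D→E and equate their E entries.
Rows 1 and 3 agree on A; apply A→B, E and equate their B, E entries.
Rows 1 and 3 agree on B, E; apply B, E→D and equate their D entries.
Row 1 is now all distinguished symbols — the join is lossless.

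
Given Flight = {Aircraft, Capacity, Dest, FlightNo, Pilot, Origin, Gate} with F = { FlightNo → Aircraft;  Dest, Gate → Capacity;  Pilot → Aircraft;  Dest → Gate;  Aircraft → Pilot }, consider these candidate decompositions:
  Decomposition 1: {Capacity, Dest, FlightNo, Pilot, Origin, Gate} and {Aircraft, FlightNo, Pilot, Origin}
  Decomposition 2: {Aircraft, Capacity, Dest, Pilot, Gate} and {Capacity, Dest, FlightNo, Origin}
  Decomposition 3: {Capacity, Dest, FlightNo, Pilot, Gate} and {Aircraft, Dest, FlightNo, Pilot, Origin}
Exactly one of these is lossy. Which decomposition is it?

Decomposition 1: common = {FlightNo, Pilot, Origin}, closure = {Aircraft, FlightNo, Pilot, Origin} → lossless.
Decomposition 2: common = {Capacity, Dest}, closure = {Capacity, Dest, Gate} → lossy.
Decomposition 3: common = {Dest, FlightNo, Pilot}, closure = {Aircraft, Capacity, Dest, FlightNo, Pilot, Gate} → lossless.

Decomposition 2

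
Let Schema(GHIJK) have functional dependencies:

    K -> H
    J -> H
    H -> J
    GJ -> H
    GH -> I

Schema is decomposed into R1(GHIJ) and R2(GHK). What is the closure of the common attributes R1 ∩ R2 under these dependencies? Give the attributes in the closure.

R1 ∩ R2 = {GH}.
H → J applies, adding J
GH → I applies, adding I
Closure: {GHIJ}.

GHIJ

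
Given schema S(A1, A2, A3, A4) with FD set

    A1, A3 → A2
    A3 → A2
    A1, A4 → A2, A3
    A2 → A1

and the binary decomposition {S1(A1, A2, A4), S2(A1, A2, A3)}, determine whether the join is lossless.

Common attributes: S1 ∩ S2 = {A1, A2}.
No dependency enlarges {A1, A2}, so (A1, A2)⁺ = {A1, A2}.
The closure contains neither all of S1 = {A1, A2, A4} nor all of S2 = {A1, A2, A3}, so the common attributes are not a superkey of either fragment. The join is lossy.

No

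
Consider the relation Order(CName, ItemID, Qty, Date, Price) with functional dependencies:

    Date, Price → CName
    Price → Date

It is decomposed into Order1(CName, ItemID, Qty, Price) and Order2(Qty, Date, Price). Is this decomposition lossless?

Yes

Common attributes: Order1 ∩ Order2 = {Qty, Price}.
Closure of {Qty, Price}: Price → Date applies, adding Date; Date, Price → CName applies, adding CName. So (Qty, Price)⁺ = {CName, Qty, Date, Price}.
This closure contains every attribute of Order2, so Order1 ∩ Order2 → Order2. The join is lossless.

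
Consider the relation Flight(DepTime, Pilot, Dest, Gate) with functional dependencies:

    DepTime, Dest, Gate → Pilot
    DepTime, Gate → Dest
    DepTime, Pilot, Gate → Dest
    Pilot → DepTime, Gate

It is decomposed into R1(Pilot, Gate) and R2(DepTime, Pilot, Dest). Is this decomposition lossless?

Yes

Common attributes: R1 ∩ R2 = {Pilot}.
Closure of {Pilot}: Pilot → DepTime, Gate applies, adding DepTime, Gate; DepTime, Gate → Dest applies, adding Dest. So (Pilot)⁺ = {DepTime, Pilot, Dest, Gate}.
This closure contains every attribute of R1, so R1 ∩ R2 → R1. The join is lossless.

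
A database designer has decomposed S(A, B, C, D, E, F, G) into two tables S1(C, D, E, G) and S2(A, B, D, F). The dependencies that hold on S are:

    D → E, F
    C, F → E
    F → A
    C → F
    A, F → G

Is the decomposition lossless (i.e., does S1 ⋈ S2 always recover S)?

Common attributes: S1 ∩ S2 = {D}.
Closure of {D}: D → E, F applies, adding E, F; F → A applies, adding A; A, F → G applies, adding G. So (D)⁺ = {A, D, E, F, G}.
The closure contains neither all of S1 = {C, D, E, G} nor all of S2 = {A, B, D, F}, so the common attributes are not a superkey of either fragment. The join is lossy.

No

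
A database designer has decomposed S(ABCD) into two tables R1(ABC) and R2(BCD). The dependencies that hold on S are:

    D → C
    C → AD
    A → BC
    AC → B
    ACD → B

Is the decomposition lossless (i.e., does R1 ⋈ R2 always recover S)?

Yes

Common attributes: R1 ∩ R2 = {BC}.
Closure of {BC}: C → AD applies, adding AD. So (BC)⁺ = {ABCD}.
This closure contains every attribute of R1, so R1 ∩ R2 → R1. The join is lossless.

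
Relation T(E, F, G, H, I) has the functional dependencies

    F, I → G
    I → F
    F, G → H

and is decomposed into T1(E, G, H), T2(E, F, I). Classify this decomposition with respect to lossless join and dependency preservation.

lossy and not dependency-preserving

Lossless test: (E)⁺ = {E}, which is a superkey of neither fragment — lossy.
Dependency preservation: the restricted closure of {F, I} across the fragments never reaches {G}, so F, I → G cannot be enforced without a join — not preserved.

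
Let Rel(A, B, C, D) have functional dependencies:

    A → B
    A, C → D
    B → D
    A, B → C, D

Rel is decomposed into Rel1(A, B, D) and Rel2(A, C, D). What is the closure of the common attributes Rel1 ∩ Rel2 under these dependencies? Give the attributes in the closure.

Rel1 ∩ Rel2 = {A, D}.
A → B applies, adding B
A, B → C, D applies, adding C
Closure: {A, B, C, D}.

A, B, C, D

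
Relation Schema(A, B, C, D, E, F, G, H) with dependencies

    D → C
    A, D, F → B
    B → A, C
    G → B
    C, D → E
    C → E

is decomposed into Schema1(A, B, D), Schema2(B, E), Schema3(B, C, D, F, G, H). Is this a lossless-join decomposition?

Chase test. Columns are A, B, C, D, E, F, G, H; row i has aⱼ where attribute j ∈ Schemai, else bᵢⱼ.
Initial tableau (one row per fragment):
  row 1: a1 a2 b13 a4 b15 b16 b17 b18
  row 2: b21 a2 b23 b24 a5 b26 b27 b28
  row 3: b31 a2 a3 a4 b35 a6 a7 a8
Rows 1 and 3 agree on D; apply D→C and equate their C entries.
Rows 1 and 2 agree on B; apply B→A, C and equate their A, C entries.
Rows 1 and 3 agree on B; apply B→A, C and equate their A, C entries.
Rows 1 and 3 agree on C, D; apply C, D→E and equate their E entries.
Rows 1 and 2 agree on C; apply C→E and equate their E entries.
Row 3 is now all distinguished symbols — the join is lossless.

Yes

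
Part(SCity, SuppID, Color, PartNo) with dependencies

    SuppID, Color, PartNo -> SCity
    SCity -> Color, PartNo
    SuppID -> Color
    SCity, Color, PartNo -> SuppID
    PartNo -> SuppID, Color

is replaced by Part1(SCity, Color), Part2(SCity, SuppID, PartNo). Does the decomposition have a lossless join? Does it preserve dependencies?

Lossless test: (SCity)⁺ = {SCity, SuppID, Color, PartNo}, which contains all of one fragment — lossless.
Dependency preservation: the restricted closure of {SuppID} across the fragments never reaches {Color}, so SuppID → Color cannot be enforced without a join — not preserved.

lossless but not dependency-preserving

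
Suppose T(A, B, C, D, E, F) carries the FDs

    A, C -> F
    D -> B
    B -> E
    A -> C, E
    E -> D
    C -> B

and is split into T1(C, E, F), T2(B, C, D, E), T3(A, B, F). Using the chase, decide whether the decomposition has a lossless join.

Chase test. Columns are A, B, C, D, E, F; row i has aⱼ where attribute j ∈ Ti, else bᵢⱼ.
Initial tableau (one row per fragment):
  row 1: b11 b12 a3 b14 a5 a6
  row 2: b21 a2 a3 a4 a5 b26
  row 3: a1 a2 b33 b34 b35 a6
Rows 2 and 3 agree on B; apply B→E and equate their E entries.
Rows 1 and 2 agree on E; apply E→D and equate their D entries.
Rows 1 and 3 agree on E; apply E→D and equate their D entries.
Rows 1 and 2 agree on C; apply C→B and equate their B entries.
No row becomes fully distinguished — the join is lossy.

No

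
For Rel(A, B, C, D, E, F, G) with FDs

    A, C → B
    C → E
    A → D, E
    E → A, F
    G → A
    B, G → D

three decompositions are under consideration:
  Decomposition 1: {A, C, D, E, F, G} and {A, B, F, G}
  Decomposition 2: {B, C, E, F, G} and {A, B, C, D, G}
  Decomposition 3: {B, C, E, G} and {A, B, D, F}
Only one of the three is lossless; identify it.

Decomposition 1: common = {A, F, G}, closure = {A, D, E, F, G} → lossy.
Decomposition 2: common = {B, C, G}, closure = {A, B, C, D, E, F, G} → lossless.
Decomposition 3: common = {B}, closure = {B} → lossy.

Decomposition 2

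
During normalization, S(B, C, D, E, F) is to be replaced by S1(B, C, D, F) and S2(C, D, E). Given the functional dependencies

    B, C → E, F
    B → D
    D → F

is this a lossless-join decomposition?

No

Common attributes: S1 ∩ S2 = {C, D}.
Closure of {C, D}: D → F applies, adding F. So (C, D)⁺ = {C, D, F}.
The closure contains neither all of S1 = {B, C, D, F} nor all of S2 = {C, D, E}, so the common attributes are not a superkey of either fragment. The join is lossy.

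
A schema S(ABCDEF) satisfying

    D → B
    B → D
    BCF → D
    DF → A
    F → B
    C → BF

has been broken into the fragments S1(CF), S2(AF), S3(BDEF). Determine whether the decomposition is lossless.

No

Chase test. Columns are ABCDEF; row i has aⱼ where attribute j ∈ Si, else bᵢⱼ.
Initial tableau (one row per fragment):
  row 1: b11 b12 a3 b14 b15 a6
  row 2: a1 b22 b23 b24 b25 a6
  row 3: b31 a2 b33 a4 a5 a6
Rows 1 and 2 agree on F; apply F→B and equate their B entries.
Rows 1 and 3 agree on F; apply F→B and equate their B entries.
Rows 1 and 2 agree on B; apply B→D and equate their D entries.
Rows 1 and 3 agree on B; apply B→D and equate their D entries.
Rows 1 and 2 agree on DF; apply DF→A and equate their A entries.
Rows 1 and 3 agree on DF; apply DF→A and equate their A entries.
No row becomes fully distinguished — the join is lossy.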